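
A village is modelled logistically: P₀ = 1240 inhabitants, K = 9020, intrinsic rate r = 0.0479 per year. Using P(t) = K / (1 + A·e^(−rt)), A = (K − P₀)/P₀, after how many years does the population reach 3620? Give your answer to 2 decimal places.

t ≈ 29.99 years

A = (9020 − 1240)/1240 = 6.27419
3620 = 9020/(1 + 6.27419·e^(−0.0479t)) → 1 + 6.27419·e^(−0.0479t) = 2.49171
e^(−0.0479t) = 0.237754 → t = ln(4.20603)/0.0479 = 1.43652/0.0479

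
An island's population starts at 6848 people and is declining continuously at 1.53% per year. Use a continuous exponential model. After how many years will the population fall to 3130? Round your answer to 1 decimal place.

3130 = 6848 · e^(-0.0153·t)
t = ln(3130/6848) / -0.0153 = ln(0.45707) / -0.0153 = -0.78292 / -0.0153

t ≈ 51.2 years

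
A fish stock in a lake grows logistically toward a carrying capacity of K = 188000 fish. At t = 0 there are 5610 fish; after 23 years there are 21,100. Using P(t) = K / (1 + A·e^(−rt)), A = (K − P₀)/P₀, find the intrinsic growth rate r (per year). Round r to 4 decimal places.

r ≈ 0.0615 per year

A = (188000 − 5610)/5610 = 32.51159
21100 = 188000/(1 + 32.51159·e^(−r·23)) → e^(−23r) = (8.90995 − 1)/32.51159 = 0.243296
r = −ln(0.243296)/23 = 1.41347/23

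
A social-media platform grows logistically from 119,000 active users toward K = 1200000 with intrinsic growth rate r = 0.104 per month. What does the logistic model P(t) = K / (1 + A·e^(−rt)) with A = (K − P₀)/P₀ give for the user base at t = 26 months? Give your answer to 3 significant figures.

A = (1200000 − 119000)/119000 = 9.08403
P(26) = 1200000 / (1 + 9.08403·e^(−0.104·26)) = 1200000 / (1 + 9.08403·0.066937)
= 1200000 / 1.60806 ≈ 746240.8

≈ 746,000 active users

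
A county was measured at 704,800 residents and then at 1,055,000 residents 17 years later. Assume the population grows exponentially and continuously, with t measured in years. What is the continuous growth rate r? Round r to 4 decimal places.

r ≈ 0.0237 per year

1055000 = 704800 · e^(r·17)
e^(17r) = 1055000/704800 = 1.49688
r = ln(1.49688) / 17 = 0.40338 / 17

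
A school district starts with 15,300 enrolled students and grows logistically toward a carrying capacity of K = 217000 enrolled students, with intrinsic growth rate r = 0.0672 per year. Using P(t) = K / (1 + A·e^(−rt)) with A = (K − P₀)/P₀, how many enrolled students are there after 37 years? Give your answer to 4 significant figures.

≈ 103,500 enrolled students

A = (217000 − 15300)/15300 = 13.18301
P(37) = 217000 / (1 + 13.18301·e^(−0.0672·37)) = 217000 / (1 + 13.18301·0.083209)
= 217000 / 2.09694 ≈ 103483.9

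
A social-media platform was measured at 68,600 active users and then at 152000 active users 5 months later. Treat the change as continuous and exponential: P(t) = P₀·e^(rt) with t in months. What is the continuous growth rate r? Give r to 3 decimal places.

r ≈ 0.159 per month

152000 = 68600 · e^(r·5)
e^(5r) = 152000/68600 = 2.21574
r = ln(2.21574) / 5 = 0.79559 / 5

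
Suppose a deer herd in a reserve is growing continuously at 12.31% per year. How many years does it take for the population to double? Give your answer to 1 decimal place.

doubling time = ln(2) / |r| = 0.69315 / 0.1231

doubling time ≈ 5.6 years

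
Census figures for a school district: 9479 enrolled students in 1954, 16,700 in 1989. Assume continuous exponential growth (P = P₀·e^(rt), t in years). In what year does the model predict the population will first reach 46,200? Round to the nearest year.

year 2052

r = ln(16700/9479) / 35 = 0.56633/35 ≈ 0.016181 per year
t = ln(46200/9479) / r = 1.5839/0.016181 ≈ 97.89 years after 1954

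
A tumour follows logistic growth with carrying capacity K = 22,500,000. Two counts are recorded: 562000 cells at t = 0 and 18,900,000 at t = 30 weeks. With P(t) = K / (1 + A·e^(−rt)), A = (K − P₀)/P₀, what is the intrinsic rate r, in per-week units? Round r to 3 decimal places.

A = (22500000 − 562000)/562000 = 39.03559
18900000 = 22500000/(1 + 39.03559·e^(−r·30)) → e^(−30r) = (1.19048 − 1)/39.03559 = 0.00488
r = −ln(0.00488)/30 = 5.3227/30

r ≈ 0.177 per week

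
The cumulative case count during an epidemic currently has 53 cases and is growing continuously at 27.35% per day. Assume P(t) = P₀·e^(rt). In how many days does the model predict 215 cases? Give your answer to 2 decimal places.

t ≈ 5.12 days

215 = 53 · e^(0.2735·t)
t = ln(215/53) / 0.2735 = ln(4.0566) / 0.2735 = 1.40035 / 0.2735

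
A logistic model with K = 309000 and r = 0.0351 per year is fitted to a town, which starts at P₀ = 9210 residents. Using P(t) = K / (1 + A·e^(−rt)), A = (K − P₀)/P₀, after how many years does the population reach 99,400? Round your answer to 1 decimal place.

A = (309000 − 9210)/9210 = 32.55049
99400 = 309000/(1 + 32.55049·e^(−0.0351t)) → 1 + 32.55049·e^(−0.0351t) = 3.10865
e^(−0.0351t) = 0.064781 → t = ln(15.43663)/0.0351 = 2.73674/0.0351

t ≈ 78.0 years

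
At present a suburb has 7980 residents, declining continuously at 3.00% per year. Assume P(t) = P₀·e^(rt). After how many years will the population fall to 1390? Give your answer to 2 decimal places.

t ≈ 58.25 years

1390 = 7980 · e^(-0.03·t)
t = ln(1390/7980) / -0.03 = ln(0.17419) / -0.03 = -1.74763 / -0.03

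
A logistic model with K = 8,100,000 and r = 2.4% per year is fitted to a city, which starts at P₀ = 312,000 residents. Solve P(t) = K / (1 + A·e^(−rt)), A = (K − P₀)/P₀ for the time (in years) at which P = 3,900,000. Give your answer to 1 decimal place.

t ≈ 131.0 years

A = (8100000 − 312000)/312000 = 24.96154
3900000 = 8100000/(1 + 24.96154·e^(−0.024t)) → 1 + 24.96154·e^(−0.024t) = 2.07692
e^(−0.024t) = 0.043143 → t = ln(23.17857)/0.024 = 3.14323/0.024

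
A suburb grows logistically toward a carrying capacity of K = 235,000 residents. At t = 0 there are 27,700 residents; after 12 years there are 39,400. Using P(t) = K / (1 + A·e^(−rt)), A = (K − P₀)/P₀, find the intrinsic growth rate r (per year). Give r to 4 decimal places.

A = (235000 − 27700)/27700 = 7.48375
39400 = 235000/(1 + 7.48375·e^(−r·12)) → e^(−12r) = (5.96447 − 1)/7.48375 = 0.663366
r = −ln(0.663366)/12 = 0.41043/12

r ≈ 0.0342 per year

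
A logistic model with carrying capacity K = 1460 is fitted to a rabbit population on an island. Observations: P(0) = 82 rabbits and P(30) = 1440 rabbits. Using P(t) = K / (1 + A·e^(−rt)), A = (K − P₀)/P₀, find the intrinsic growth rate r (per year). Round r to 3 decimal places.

A = (1460 − 82)/82 = 16.80488
1440 = 1460/(1 + 16.80488·e^(−r·30)) → e^(−30r) = (1.01389 − 1)/16.80488 = 0.000826
r = −ln(0.000826)/30 = 7.09834/30

r ≈ 0.237 per year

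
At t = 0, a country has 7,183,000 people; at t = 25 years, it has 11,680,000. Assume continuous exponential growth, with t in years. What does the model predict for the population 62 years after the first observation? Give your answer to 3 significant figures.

≈ 24,000,000 people

r = ln(11680000/7183000) / 25 ≈ 0.019446 per year
P(62) = 7183000 · e^(0.019446·62) = 7183000 · 3.33903 ≈ 23984218.27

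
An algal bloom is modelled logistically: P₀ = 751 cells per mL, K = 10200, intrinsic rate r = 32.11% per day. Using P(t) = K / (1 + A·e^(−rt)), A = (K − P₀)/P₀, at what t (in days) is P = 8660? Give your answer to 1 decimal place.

t ≈ 13.3 days

A = (10200 − 751)/751 = 12.58189
8660 = 10200/(1 + 12.58189·e^(−0.3211t)) → 1 + 12.58189·e^(−0.3211t) = 1.17783
e^(−0.3211t) = 0.014134 → t = ln(70.75271)/0.3211 = 4.25919/0.3211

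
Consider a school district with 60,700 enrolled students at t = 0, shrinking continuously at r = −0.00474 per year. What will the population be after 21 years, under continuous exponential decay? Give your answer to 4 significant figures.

P(21) = 60700 · e^(-0.00474·21) = 60700 · e^(-0.09954)
= 60700 · 0.90525 ≈ 54948.9

≈ 54,950 enrolled students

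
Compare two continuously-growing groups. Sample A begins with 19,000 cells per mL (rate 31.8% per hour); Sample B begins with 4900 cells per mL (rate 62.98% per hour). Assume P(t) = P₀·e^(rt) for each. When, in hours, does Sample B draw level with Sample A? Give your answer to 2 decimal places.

t ≈ 4.35 hours

19000·e^(0.318t) = 4900·e^(0.6298t)
19000/4900 = e^((0.6298 − 0.318)t) → ln(3.87755) = 0.3118·t
t = 1.3552 / 0.3118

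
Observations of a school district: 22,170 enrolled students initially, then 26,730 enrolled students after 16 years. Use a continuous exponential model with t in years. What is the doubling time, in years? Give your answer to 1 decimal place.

doubling time ≈ 59.3 years

r = ln(26730/22170) / 16 = ln(1.20568) / 16 ≈ 0.01169 per year
doubling time = ln 2 / |r| = 0.69315 / 0.01169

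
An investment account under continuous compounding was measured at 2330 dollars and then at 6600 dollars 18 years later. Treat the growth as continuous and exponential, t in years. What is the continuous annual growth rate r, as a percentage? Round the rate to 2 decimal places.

r ≈ 5.78% per year

6600 = 2330 · e^(r·18)
e^(18r) = 6600/2330 = 2.83262
r = ln(2.83262) / 18 = 1.0412 / 18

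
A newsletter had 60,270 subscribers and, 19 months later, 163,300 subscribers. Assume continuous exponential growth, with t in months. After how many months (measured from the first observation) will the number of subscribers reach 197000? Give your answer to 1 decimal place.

t ≈ 22.6 months

r = ln(163300/60270) / 19 ≈ 0.052461 per month
t = ln(197000/60270) / r = 1.18437 / 0.052461 ≈ 22.576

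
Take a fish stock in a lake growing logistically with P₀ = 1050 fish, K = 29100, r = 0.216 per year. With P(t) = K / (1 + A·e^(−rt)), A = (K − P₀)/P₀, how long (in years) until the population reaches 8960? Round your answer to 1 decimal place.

A = (29100 − 1050)/1050 = 26.71429
8960 = 29100/(1 + 26.71429·e^(−0.216t)) → 1 + 26.71429·e^(−0.216t) = 3.24777
e^(−0.216t) = 0.084141 → t = ln(11.88481)/0.216 = 2.47526/0.216

t ≈ 11.5 years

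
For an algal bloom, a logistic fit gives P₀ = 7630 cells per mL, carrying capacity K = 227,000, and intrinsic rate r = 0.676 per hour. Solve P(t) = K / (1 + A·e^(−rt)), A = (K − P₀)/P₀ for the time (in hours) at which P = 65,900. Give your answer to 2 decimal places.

A = (227000 − 7630)/7630 = 28.75098
65900 = 227000/(1 + 28.75098·e^(−0.676t)) → 1 + 28.75098·e^(−0.676t) = 3.44461
e^(−0.676t) = 0.085027 → t = ln(11.76095)/0.676 = 2.46479/0.676

t ≈ 3.65 hours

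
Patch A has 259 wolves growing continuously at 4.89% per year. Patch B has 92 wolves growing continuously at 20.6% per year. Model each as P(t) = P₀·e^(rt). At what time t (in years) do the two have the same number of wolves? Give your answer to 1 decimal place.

259·e^(0.0489t) = 92·e^(0.206t)
259/92 = e^((0.206 − 0.0489)t) → ln(2.81522) = 0.1571·t
t = 1.03504 / 0.1571

t ≈ 6.6 years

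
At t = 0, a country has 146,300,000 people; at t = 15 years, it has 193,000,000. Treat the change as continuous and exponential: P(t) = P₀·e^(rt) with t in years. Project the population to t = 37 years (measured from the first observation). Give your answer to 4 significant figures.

r = ln(193000000/146300000) / 15 ≈ 0.018469 per year
P(37) = 146300000 · e^(0.018469·37) = 146300000 · 1.98049 ≈ 289745267.06

≈ 289,700,000 people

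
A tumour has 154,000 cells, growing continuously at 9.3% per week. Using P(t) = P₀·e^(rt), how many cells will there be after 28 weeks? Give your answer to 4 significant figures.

P(28) = 154000 · e^(0.093·28) = 154000 · e^(2.604)
= 154000 · 13.5177 ≈ 2081725.93

≈ 2,082,000 cells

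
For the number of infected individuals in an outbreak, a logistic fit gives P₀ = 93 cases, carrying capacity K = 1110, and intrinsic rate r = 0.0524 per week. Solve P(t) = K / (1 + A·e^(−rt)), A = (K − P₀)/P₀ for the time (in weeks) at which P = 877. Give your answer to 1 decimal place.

A = (1110 − 93)/93 = 10.93548
877 = 1110/(1 + 10.93548·e^(−0.0524t)) → 1 + 10.93548·e^(−0.0524t) = 1.26568
e^(−0.0524t) = 0.024295 → t = ln(41.1606)/0.0524 = 3.71748/0.0524

t ≈ 70.9 weeks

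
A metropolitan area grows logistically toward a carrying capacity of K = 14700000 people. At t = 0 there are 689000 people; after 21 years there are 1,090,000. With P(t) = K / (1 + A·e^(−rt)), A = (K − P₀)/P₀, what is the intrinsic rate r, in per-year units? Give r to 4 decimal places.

A = (14700000 − 689000)/689000 = 20.33527
1090000 = 14700000/(1 + 20.33527·e^(−r·21)) → e^(−21r) = (13.48624 − 1)/20.33527 = 0.614019
r = −ln(0.614019)/21 = 0.48773/21

r ≈ 0.0232 per year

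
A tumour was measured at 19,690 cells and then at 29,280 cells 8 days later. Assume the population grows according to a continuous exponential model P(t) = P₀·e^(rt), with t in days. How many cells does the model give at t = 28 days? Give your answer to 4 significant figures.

≈ 78,960 cells

r = ln(29280/19690) / 8 ≈ 0.049599 per day
P(28) = 19690 · e^(0.049599·28) = 19690 · 4.00995 ≈ 78955.88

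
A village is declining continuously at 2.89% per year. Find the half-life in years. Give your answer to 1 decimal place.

half-life = ln(2) / |r| = 0.69315 / 0.0289

half-life ≈ 24.0 years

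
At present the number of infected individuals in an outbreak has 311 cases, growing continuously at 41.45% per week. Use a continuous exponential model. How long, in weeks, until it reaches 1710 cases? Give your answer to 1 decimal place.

1710 = 311 · e^(0.4145·t)
t = ln(1710/311) / 0.4145 = ln(5.49839) / 0.4145 = 1.70446 / 0.4145

t ≈ 4.1 weeks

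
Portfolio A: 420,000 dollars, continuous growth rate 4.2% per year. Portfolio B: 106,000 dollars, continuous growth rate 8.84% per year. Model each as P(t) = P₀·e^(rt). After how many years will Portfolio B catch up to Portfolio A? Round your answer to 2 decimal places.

420000·e^(0.042t) = 106000·e^(0.0884t)
420000/106000 = e^((0.0884 − 0.042)t) → ln(3.96226) = 0.0464·t
t = 1.37682 / 0.0464

t ≈ 29.67 years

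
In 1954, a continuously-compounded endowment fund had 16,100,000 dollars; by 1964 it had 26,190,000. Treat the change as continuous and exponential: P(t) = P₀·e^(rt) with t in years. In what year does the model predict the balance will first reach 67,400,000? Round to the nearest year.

r = ln(26190000/16100000) / 10 = 0.48656/10 ≈ 0.048656 per year
t = ln(67400000/16100000) / r = 1.43183/0.048656 ≈ 29.43 years after 1954

year 1983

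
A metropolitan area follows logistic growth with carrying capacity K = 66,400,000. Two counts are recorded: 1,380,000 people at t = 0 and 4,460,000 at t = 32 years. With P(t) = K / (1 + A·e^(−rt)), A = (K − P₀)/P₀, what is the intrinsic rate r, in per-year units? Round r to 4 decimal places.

A = (66400000 − 1380000)/1380000 = 47.11594
4460000 = 66400000/(1 + 47.11594·e^(−r·32)) → e^(−32r) = (14.88789 − 1)/47.11594 = 0.29476
r = −ln(0.29476)/32 = 1.22159/32

r ≈ 0.0382 per year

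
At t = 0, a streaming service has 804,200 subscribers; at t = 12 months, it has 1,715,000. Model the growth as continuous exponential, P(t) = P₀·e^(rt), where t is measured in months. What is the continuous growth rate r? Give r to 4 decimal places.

1715000 = 804200 · e^(r·12)
e^(12r) = 1715000/804200 = 2.13255
r = ln(2.13255) / 12 = 0.75732 / 12

r ≈ 0.0631 per month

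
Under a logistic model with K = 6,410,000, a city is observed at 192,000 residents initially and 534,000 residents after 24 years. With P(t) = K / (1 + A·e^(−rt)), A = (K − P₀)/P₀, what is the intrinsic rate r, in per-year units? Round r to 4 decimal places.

r ≈ 0.0450 per year

A = (6410000 − 192000)/192000 = 32.38542
534000 = 6410000/(1 + 32.38542·e^(−r·24)) → e^(−24r) = (12.00375 − 1)/32.38542 = 0.339775
r = −ln(0.339775)/24 = 1.07947/24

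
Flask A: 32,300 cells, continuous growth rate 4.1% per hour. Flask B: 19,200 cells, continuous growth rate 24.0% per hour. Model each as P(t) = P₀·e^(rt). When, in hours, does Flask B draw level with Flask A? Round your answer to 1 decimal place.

32300·e^(0.041t) = 19200·e^(0.24t)
32300/19200 = e^((0.24 − 0.041)t) → ln(1.68229) = 0.199·t
t = 0.52016 / 0.199

t ≈ 2.6 hours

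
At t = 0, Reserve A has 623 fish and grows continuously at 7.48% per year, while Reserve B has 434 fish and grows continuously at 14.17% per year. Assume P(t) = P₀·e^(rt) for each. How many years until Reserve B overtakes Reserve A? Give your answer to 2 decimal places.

623·e^(0.0748t) = 434·e^(0.1417t)
623/434 = e^((0.1417 − 0.0748)t) → ln(1.43548) = 0.0669·t
t = 0.3615 / 0.0669

t ≈ 5.40 years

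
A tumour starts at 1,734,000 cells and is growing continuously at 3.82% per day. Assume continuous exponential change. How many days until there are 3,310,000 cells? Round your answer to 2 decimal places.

3310000 = 1734000 · e^(0.0382·t)
t = ln(3310000/1734000) / 0.0382 = ln(1.90888) / 0.0382 = 0.64652 / 0.0382

t ≈ 16.92 days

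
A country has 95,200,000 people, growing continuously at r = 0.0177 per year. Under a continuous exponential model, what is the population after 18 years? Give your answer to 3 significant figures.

P(18) = 95200000 · e^(0.0177·18) = 95200000 · e^(0.3186)
= 95200000 · 1.3752 ≈ 130919148

≈ 131,000,000 people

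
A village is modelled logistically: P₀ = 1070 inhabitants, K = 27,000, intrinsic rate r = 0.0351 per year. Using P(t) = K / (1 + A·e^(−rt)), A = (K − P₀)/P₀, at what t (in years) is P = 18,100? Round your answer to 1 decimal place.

t ≈ 111.0 years

A = (27000 − 1070)/1070 = 24.23364
18100 = 27000/(1 + 24.23364·e^(−0.0351t)) → 1 + 24.23364·e^(−0.0351t) = 1.49171
e^(−0.0351t) = 0.02029 → t = ln(49.28415)/0.0351 = 3.8976/0.0351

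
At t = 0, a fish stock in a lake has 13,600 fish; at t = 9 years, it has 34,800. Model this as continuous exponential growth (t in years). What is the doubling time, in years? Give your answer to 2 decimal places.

doubling time ≈ 6.64 years

r = ln(34800/13600) / 9 = ln(2.55882) / 9 ≈ 0.104394 per year
doubling time = ln 2 / |r| = 0.69315 / 0.104394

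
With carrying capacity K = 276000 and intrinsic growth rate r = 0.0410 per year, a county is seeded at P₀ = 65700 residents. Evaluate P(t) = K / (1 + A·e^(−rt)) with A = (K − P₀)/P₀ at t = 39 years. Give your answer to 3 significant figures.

≈ 168,000 residents

A = (276000 − 65700)/65700 = 3.20091
P(39) = 276000 / (1 + 3.20091·e^(−0.041·39)) = 276000 / (1 + 3.20091·0.202099)
= 276000 / 1.6469 ≈ 167587.61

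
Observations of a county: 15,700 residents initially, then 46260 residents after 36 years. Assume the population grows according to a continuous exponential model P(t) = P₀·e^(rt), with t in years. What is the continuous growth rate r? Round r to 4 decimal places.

r ≈ 0.0300 per year

46260 = 15700 · e^(r·36)
e^(36r) = 46260/15700 = 2.9465
r = ln(2.9465) / 36 = 1.08062 / 36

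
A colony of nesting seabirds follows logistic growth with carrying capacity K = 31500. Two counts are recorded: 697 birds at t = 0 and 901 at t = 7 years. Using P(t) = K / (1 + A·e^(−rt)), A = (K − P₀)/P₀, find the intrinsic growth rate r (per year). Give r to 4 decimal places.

r ≈ 0.0376 per year

A = (31500 − 697)/697 = 44.19369
901 = 31500/(1 + 44.19369·e^(−r·7)) → e^(−7r) = (34.96115 − 1)/44.19369 = 0.768462
r = −ln(0.768462)/7 = 0.26336/7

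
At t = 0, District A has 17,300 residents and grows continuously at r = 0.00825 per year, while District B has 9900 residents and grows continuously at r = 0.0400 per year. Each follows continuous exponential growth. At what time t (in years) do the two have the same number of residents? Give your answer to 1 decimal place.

17300·e^(0.00825t) = 9900·e^(0.04t)
17300/9900 = e^((0.04 − 0.00825)t) → ln(1.74747) = 0.03175·t
t = 0.55817 / 0.03175

t ≈ 17.6 years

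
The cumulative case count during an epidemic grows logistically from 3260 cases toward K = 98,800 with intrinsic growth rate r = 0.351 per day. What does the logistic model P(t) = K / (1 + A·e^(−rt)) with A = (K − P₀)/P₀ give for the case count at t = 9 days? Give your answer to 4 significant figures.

≈ 44,020 cases

A = (98800 − 3260)/3260 = 29.30675
P(9) = 98800 / (1 + 29.30675·e^(−0.351·9)) = 98800 / (1 + 29.30675·0.042468)
= 98800 / 2.2446 ≈ 44016.66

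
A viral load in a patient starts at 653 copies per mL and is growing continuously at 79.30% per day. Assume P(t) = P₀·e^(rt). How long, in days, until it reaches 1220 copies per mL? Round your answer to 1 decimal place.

t ≈ 0.8 days

1220 = 653 · e^(0.793·t)
t = ln(1220/653) / 0.793 = ln(1.8683) / 0.793 = 0.62503 / 0.793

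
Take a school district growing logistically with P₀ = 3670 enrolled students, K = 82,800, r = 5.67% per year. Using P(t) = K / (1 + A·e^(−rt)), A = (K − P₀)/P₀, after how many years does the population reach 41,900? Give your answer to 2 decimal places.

A = (82800 − 3670)/3670 = 21.56131
41900 = 82800/(1 + 21.56131·e^(−0.0567t)) → 1 + 21.56131·e^(−0.0567t) = 1.97613
e^(−0.0567t) = 0.045272 → t = ln(22.08848)/0.0567 = 3.09506/0.0567

t ≈ 54.59 years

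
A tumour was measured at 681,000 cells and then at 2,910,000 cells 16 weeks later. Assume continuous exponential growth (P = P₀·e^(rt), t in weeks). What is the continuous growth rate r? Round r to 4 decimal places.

2910000 = 681000 · e^(r·16)
e^(16r) = 2910000/681000 = 4.27313
r = ln(4.27313) / 16 = 1.45235 / 16

r ≈ 0.0908 per week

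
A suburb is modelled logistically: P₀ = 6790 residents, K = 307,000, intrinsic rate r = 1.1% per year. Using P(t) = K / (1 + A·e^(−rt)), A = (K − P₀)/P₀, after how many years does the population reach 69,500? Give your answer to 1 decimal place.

t ≈ 232.7 years

A = (307000 − 6790)/6790 = 44.21355
69500 = 307000/(1 + 44.21355·e^(−0.011t)) → 1 + 44.21355·e^(−0.011t) = 4.41727
e^(−0.011t) = 0.07729 → t = ln(12.93828)/0.011 = 2.56019/0.011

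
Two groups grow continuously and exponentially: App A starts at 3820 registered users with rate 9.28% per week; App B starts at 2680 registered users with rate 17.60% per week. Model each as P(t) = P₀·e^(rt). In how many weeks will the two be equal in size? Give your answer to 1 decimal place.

t ≈ 4.3 weeks

3820·e^(0.0928t) = 2680·e^(0.176t)
3820/2680 = e^((0.176 − 0.0928)t) → ln(1.42537) = 0.0832·t
t = 0.35443 / 0.0832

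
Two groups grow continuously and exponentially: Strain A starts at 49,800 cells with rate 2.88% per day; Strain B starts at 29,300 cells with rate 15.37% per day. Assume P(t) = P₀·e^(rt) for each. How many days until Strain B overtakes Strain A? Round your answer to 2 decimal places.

t ≈ 4.25 days

49800·e^(0.0288t) = 29300·e^(0.1537t)
49800/29300 = e^((0.1537 − 0.0288)t) → ln(1.69966) = 0.1249·t
t = 0.53043 / 0.1249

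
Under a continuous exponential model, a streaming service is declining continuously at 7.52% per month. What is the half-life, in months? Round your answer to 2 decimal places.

half-life ≈ 9.22 months

half-life = ln(2) / |r| = 0.69315 / 0.0752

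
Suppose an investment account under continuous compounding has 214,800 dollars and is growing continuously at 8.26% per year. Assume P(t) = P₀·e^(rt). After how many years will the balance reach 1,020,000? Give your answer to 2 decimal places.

1020000 = 214800 · e^(0.0826·t)
t = ln(1020000/214800) / 0.0826 = ln(4.7486) / 0.0826 = 1.55785 / 0.0826

t ≈ 18.86 years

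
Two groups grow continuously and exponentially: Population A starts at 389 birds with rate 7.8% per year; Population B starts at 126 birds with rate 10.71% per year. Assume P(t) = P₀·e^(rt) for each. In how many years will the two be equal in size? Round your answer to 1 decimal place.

t ≈ 38.7 years

389·e^(0.078t) = 126·e^(0.1071t)
389/126 = e^((0.1071 − 0.078)t) → ln(3.0873) = 0.0291·t
t = 1.1273 / 0.0291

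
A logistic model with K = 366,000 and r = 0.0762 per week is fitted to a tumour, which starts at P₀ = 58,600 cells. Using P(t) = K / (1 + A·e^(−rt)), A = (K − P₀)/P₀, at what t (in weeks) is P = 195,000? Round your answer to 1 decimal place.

A = (366000 − 58600)/58600 = 5.24573
195000 = 366000/(1 + 5.24573·e^(−0.0762t)) → 1 + 5.24573·e^(−0.0762t) = 1.87692
e^(−0.0762t) = 0.167169 → t = ln(5.98198)/0.0762 = 1.78875/0.0762

t ≈ 23.5 weeks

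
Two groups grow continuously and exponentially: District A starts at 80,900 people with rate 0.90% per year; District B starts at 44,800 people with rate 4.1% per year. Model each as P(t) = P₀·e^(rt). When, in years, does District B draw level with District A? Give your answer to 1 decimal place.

80900·e^(0.009t) = 44800·e^(0.041t)
80900/44800 = e^((0.041 − 0.009)t) → ln(1.8058) = 0.032·t
t = 0.59101 / 0.032

t ≈ 18.5 years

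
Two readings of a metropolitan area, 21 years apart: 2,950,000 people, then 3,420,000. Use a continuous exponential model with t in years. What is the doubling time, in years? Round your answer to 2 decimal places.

doubling time ≈ 98.46 years

r = ln(3420000/2950000) / 21 = ln(1.15932) / 21 ≈ 0.00704 per year
doubling time = ln 2 / |r| = 0.69315 / 0.00704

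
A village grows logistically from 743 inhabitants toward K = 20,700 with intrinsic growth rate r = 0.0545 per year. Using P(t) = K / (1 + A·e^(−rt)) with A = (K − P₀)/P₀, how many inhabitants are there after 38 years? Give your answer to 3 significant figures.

≈ 4,720 inhabitants

A = (20700 − 743)/743 = 26.86003
P(38) = 20700 / (1 + 26.86003·e^(−0.0545·38)) = 20700 / (1 + 26.86003·0.12606)
= 20700 / 4.38597 ≈ 4719.6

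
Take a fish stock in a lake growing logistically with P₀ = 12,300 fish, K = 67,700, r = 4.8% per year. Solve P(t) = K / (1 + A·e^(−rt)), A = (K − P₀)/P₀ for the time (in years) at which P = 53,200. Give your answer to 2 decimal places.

A = (67700 − 12300)/12300 = 4.50407
53200 = 67700/(1 + 4.50407·e^(−0.048t)) → 1 + 4.50407·e^(−0.048t) = 1.27256
e^(−0.048t) = 0.060513 → t = ln(16.52526)/0.048 = 2.80489/0.048

t ≈ 58.44 years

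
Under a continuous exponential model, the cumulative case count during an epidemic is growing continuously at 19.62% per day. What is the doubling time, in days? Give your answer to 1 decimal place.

doubling time = ln(2) / |r| = 0.69315 / 0.1962

doubling time ≈ 3.5 days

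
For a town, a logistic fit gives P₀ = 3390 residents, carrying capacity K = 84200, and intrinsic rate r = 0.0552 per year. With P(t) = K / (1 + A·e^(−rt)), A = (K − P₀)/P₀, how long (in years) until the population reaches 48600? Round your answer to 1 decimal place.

A = (84200 − 3390)/3390 = 23.83776
48600 = 84200/(1 + 23.83776·e^(−0.0552t)) → 1 + 23.83776·e^(−0.0552t) = 1.73251
e^(−0.0552t) = 0.030729 → t = ln(32.54256)/0.0552 = 3.48255/0.0552

t ≈ 63.1 years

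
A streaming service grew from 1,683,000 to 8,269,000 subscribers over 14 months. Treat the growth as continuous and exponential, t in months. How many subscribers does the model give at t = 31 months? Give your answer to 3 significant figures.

r = ln(8269000/1683000) / 14 ≈ 0.11371 per month
P(31) = 1683000 · e^(0.11371·31) = 1683000 · 33.95379 ≈ 57144224.24

≈ 57,100,000 subscribers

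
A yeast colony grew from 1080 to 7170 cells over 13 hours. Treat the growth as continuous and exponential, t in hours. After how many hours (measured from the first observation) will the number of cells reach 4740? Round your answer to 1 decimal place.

r = ln(7170/1080) / 13 ≈ 0.145611 per hour
t = ln(4740/1080) / r = 1.47908 / 0.145611 ≈ 10.158

t ≈ 10.2 hours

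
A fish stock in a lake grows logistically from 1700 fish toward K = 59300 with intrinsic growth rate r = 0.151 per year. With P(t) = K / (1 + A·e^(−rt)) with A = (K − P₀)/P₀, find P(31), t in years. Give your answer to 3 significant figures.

≈ 45,100 fish

A = (59300 − 1700)/1700 = 33.88235
P(31) = 59300 / (1 + 33.88235·e^(−0.151·31)) = 59300 / (1 + 33.88235·0.00927)
= 59300 / 1.31408 ≈ 45126.61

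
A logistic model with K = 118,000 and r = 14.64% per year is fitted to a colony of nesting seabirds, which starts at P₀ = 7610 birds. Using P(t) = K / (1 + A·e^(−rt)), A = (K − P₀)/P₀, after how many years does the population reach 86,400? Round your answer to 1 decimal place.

A = (118000 − 7610)/7610 = 14.50591
86400 = 118000/(1 + 14.50591·e^(−0.1464t)) → 1 + 14.50591·e^(−0.1464t) = 1.36574
e^(−0.1464t) = 0.025213 → t = ln(39.66174)/0.1464 = 3.68039/0.1464

t ≈ 25.1 years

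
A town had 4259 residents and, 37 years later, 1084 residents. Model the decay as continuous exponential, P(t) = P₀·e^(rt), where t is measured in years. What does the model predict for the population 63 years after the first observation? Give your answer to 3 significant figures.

r = ln(1084/4259) / 37 ≈ -0.036983 per year
P(63) = 4259 · e^(-0.036983·63) = 4259 · 0.0973 ≈ 414.41

≈ 414 residents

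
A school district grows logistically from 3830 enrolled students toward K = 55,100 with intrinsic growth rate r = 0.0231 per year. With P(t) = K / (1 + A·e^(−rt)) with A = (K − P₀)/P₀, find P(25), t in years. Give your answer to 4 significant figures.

≈ 6,472 enrolled students

A = (55100 − 3830)/3830 = 13.38642
P(25) = 55100 / (1 + 13.38642·e^(−0.0231·25)) = 55100 / (1 + 13.38642·0.5613)
= 55100 / 8.5138 ≈ 6471.85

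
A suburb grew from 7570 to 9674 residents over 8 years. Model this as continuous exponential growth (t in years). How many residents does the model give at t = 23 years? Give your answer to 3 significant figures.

≈ 15,300 residents

r = ln(9674/7570) / 8 ≈ 0.030656 per year
P(23) = 7570 · e^(0.030656·23) = 7570 · 2.02403 ≈ 15321.9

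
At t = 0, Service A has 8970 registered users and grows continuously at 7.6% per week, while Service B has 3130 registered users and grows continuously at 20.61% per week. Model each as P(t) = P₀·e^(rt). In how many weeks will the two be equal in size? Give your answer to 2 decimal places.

t ≈ 8.09 weeks

8970·e^(0.076t) = 3130·e^(0.2061t)
8970/3130 = e^((0.2061 − 0.076)t) → ln(2.86581) = 0.1301·t
t = 1.05285 / 0.1301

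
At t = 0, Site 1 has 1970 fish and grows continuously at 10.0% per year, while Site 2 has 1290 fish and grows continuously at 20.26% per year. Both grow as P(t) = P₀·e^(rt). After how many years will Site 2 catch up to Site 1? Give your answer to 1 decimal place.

t ≈ 4.1 years

1970·e^(0.1t) = 1290·e^(0.2026t)
1970/1290 = e^((0.2026 − 0.1)t) → ln(1.52713) = 0.1026·t
t = 0.42339 / 0.1026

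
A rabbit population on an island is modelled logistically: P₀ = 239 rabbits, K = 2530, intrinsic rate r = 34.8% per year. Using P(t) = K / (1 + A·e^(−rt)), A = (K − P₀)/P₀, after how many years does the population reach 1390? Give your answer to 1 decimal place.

A = (2530 − 239)/239 = 9.58577
1390 = 2530/(1 + 9.58577·e^(−0.348t)) → 1 + 9.58577·e^(−0.348t) = 1.82014
e^(−0.348t) = 0.085558 → t = ln(11.68792)/0.348 = 2.45856/0.348

t ≈ 7.1 years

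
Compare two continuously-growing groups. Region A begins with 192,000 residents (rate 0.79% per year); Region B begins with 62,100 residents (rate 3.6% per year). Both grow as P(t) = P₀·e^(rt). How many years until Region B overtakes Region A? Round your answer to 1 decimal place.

t ≈ 40.2 years

192000·e^(0.0079t) = 62100·e^(0.036t)
192000/62100 = e^((0.036 − 0.0079)t) → ln(3.09179) = 0.0281·t
t = 1.12875 / 0.0281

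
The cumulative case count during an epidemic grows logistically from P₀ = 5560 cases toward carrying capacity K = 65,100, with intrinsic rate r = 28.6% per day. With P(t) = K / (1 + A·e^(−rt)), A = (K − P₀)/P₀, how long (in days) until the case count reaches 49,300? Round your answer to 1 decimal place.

t ≈ 12.3 days

A = (65100 − 5560)/5560 = 10.70863
49300 = 65100/(1 + 10.70863·e^(−0.286t)) → 1 + 10.70863·e^(−0.286t) = 1.32049
e^(−0.286t) = 0.029928 → t = ln(33.41365)/0.286 = 3.50896/0.286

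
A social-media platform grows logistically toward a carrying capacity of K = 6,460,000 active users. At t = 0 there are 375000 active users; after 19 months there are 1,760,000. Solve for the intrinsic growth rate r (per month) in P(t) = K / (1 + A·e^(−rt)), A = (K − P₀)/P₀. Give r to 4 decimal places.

A = (6460000 − 375000)/375000 = 16.22667
1760000 = 6460000/(1 + 16.22667·e^(−r·19)) → e^(−19r) = (3.67045 − 1)/16.22667 = 0.164572
r = −ln(0.164572)/19 = 1.80441/19

r ≈ 0.0950 per month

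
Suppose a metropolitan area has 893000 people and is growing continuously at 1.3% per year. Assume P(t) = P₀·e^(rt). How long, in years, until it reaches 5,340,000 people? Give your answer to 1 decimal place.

5340000 = 893000 · e^(0.013·t)
t = ln(5340000/893000) / 0.013 = ln(5.97984) / 0.013 = 1.78839 / 0.013

t ≈ 137.6 years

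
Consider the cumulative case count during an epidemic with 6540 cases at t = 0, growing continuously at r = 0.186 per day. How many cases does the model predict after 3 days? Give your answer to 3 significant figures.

≈ 11,400 cases

P(3) = 6540 · e^(0.186·3) = 6540 · e^(0.558)
= 6540 · 1.74717 ≈ 11426.52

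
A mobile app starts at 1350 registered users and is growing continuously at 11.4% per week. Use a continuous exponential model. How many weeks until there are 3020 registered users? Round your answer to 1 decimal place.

3020 = 1350 · e^(0.114·t)
t = ln(3020/1350) / 0.114 = ln(2.23704) / 0.114 = 0.80515 / 0.114

t ≈ 7.1 weeks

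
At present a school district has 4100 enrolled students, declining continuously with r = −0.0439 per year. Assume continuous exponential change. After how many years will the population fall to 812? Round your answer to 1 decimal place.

812 = 4100 · e^(-0.0439·t)
t = ln(812/4100) / -0.0439 = ln(0.19805) / -0.0439 = -1.61924 / -0.0439

t ≈ 36.9 years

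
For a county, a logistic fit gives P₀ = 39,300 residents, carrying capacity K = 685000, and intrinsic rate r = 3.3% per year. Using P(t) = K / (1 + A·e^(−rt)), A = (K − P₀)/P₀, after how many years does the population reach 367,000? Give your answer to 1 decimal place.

t ≈ 89.2 years

A = (685000 − 39300)/39300 = 16.43003
367000 = 685000/(1 + 16.43003·e^(−0.033t)) → 1 + 16.43003·e^(−0.033t) = 1.86649
e^(−0.033t) = 0.052738 → t = ln(18.9617)/0.033 = 2.94242/0.033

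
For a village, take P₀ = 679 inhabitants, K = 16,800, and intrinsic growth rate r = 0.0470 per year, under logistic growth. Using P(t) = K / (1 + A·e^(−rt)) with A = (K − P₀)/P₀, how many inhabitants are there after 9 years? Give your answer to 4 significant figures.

≈ 1,015 inhabitants

A = (16800 − 679)/679 = 23.74227
P(9) = 16800 / (1 + 23.74227·e^(−0.047·9)) = 16800 / (1 + 23.74227·0.655079)
= 16800 / 16.55305 ≈ 1014.92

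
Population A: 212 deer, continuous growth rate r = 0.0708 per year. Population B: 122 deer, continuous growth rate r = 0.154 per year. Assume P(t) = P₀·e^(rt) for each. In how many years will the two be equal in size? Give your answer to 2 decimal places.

212·e^(0.0708t) = 122·e^(0.154t)
212/122 = e^((0.154 − 0.0708)t) → ln(1.7377) = 0.0832·t
t = 0.55257 / 0.0832

t ≈ 6.64 years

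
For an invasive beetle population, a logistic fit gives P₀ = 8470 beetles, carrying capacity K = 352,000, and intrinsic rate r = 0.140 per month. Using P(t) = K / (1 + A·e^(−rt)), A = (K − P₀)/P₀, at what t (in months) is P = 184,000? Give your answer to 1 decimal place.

A = (352000 − 8470)/8470 = 40.55844
184000 = 352000/(1 + 40.55844·e^(−0.14t)) → 1 + 40.55844·e^(−0.14t) = 1.91304
e^(−0.14t) = 0.022512 → t = ln(44.42115)/0.14 = 3.79372/0.14

t ≈ 27.1 months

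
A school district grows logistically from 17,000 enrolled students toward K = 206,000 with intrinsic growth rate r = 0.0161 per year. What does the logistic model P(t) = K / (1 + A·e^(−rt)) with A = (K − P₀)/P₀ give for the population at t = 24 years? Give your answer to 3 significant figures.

A = (206000 − 17000)/17000 = 11.11765
P(24) = 206000 / (1 + 11.11765·e^(−0.0161·24)) = 206000 / (1 + 11.11765·0.679499)
= 206000 / 8.55443 ≈ 24081.1

≈ 24,100 enrolled students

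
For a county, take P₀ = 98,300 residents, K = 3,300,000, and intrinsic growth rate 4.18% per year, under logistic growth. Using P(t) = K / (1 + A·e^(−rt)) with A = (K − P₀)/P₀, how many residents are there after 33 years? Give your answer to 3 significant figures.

≈ 359,000 residents

A = (3300000 − 98300)/98300 = 32.5707
P(33) = 3300000 / (1 + 32.5707·e^(−0.0418·33)) = 3300000 / (1 + 32.5707·0.25173)
= 3300000 / 9.19901 ≈ 358734.33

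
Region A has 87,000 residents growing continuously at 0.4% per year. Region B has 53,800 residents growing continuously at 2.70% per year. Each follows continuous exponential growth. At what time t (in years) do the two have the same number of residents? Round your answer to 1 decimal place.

87000·e^(0.004t) = 53800·e^(0.027t)
87000/53800 = e^((0.027 − 0.004)t) → ln(1.6171) = 0.023·t
t = 0.48063 / 0.023

t ≈ 20.9 years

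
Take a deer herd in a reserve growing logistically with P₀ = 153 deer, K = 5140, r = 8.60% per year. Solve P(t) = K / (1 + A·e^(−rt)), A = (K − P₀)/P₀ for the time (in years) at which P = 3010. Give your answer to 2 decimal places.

t ≈ 44.53 years

A = (5140 − 153)/153 = 32.59477
3010 = 5140/(1 + 32.59477·e^(−0.086t)) → 1 + 32.59477·e^(−0.086t) = 1.70764
e^(−0.086t) = 0.02171 → t = ln(46.06116)/0.086 = 3.82997/0.086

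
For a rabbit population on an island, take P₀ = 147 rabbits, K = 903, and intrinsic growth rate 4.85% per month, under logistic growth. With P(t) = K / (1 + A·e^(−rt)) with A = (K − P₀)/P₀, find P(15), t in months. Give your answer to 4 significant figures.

A = (903 − 147)/147 = 5.14286
P(15) = 903 / (1 + 5.14286·e^(−0.0485·15)) = 903 / (1 + 5.14286·0.483115)
= 903 / 3.48459 ≈ 259.14

≈ 259.1 rabbits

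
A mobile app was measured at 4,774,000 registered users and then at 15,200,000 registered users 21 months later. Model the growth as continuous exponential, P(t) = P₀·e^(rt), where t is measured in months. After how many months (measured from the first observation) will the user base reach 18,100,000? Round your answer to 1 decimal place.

r = ln(15200000/4774000) / 21 ≈ 0.055148 per month
t = ln(18100000/4774000) / r = 1.33273 / 0.055148 ≈ 24.166

t ≈ 24.2 months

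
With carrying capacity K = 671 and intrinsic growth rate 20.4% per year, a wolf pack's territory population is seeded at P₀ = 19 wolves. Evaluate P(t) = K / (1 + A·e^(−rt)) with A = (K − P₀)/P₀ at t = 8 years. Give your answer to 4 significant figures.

≈ 87.03 wolves

A = (671 − 19)/19 = 34.31579
P(8) = 671 / (1 + 34.31579·e^(−0.204·8)) = 671 / (1 + 34.31579·0.195538)
= 671 / 7.71004 ≈ 87.03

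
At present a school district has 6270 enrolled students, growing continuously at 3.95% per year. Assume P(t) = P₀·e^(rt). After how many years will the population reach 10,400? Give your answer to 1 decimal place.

10400 = 6270 · e^(0.0395·t)
t = ln(10400/6270) / 0.0395 = ln(1.65869) / 0.0395 = 0.50603 / 0.0395

t ≈ 12.8 years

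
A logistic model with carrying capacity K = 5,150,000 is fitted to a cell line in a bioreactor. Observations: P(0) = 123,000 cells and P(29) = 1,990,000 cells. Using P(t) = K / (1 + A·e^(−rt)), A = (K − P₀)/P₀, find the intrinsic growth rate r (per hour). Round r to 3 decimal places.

r ≈ 0.112 per hour

A = (5150000 − 123000)/123000 = 40.86992
1990000 = 5150000/(1 + 40.86992·e^(−r·29)) → e^(−29r) = (2.58794 − 1)/40.86992 = 0.038854
r = −ln(0.038854)/29 = 3.24796/29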